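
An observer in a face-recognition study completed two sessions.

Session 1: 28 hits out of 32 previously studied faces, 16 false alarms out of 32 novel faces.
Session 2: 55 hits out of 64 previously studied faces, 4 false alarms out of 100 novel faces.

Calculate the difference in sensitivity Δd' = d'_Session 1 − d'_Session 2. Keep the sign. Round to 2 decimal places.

Session 1: z(0.8750) = 1.150, z(0.5000) = 0.000, d' = 1.150
Session 2: z(0.8594) = 1.078, z(0.0400) = -1.751, d' = 2.829
Δd' = d'_Session 1 − d'_Session 2 = 1.150 − 2.829 = -1.679
Session 2 has the higher sensitivity.

Δd' = -1.68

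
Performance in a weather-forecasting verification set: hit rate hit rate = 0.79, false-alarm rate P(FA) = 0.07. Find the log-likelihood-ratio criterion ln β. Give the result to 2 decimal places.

ln β = 0.76

Φ⁻¹(H) = 0.806
Φ⁻¹(FA) = -1.476
ln β = −½·[z(H)² − z(FA)²] = −0.5 × (0.650 − 2.179) = 0.7645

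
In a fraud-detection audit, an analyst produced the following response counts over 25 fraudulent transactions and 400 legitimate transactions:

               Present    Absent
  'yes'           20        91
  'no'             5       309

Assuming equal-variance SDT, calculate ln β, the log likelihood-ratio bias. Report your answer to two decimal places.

ln β = -0.08

H = 20/25 = 0.8000
FA = 91/400 = 0.2275
z(H) = 0.842
z(FA) = -0.747
ln β = −½·[z(H)² − z(FA)²] = −0.5 × (0.709 − 0.558) = -0.0755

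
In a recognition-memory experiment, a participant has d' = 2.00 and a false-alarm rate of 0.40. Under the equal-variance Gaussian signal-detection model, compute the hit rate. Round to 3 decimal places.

hit rate = 0.960

z(false-alarm rate) = z(0.40) = -0.2533
z(H) = z(FA) + d' = -0.2533 + 2.00 = 1.7467
hit rate = Φ(1.7467) = 0.9597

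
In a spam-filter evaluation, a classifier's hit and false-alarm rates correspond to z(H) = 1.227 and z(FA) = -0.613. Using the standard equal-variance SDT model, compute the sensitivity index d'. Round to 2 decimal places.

d' = z(H) − z(FA) = 1.227 − (-0.613) = 1.840

d' = 1.84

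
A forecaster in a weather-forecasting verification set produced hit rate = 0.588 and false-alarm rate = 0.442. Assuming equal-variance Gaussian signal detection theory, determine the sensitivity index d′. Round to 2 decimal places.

z(H) = 0.222
z(FA) = -0.146
d' = z(H) − z(FA) = 0.222 − (-0.146) = 0.368

d′ = 0.37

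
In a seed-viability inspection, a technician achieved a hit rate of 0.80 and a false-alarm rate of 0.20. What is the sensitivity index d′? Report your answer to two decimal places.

d′ = 1.68

z(H) = 0.842
z(FA) = -0.842
d' = z(H) − z(FA) = 0.842 − (-0.842) = 1.684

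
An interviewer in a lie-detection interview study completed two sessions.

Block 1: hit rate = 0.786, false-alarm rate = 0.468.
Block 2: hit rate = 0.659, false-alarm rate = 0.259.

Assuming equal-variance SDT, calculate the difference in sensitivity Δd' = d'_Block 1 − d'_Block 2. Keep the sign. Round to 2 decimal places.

Block 1: z(0.786) = 0.793, z(0.468) = -0.080, d' = 0.873
Block 2: z(0.659) = 0.410, z(0.259) = -0.646, d' = 1.056
Δd' = d'_Block 1 − d'_Block 2 = 0.873 − 1.056 = -0.183
Block 2 has the higher sensitivity.

Δd' = -0.18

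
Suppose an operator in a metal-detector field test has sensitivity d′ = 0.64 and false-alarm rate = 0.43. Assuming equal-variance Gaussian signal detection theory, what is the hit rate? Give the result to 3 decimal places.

hit rate = 0.679

z(false-alarm rate) = z(0.43) = -0.1764
z(H) = z(FA) + d' = -0.1764 + 0.64 = 0.4636
hit rate = Φ(0.4636) = 0.6785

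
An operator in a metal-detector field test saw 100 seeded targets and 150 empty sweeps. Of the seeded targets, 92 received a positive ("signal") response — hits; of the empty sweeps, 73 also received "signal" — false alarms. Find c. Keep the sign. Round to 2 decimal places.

c = -0.69

H = 92/100 = 0.9200
FA = 73/150 = 0.4867
z(H) = 1.4051
z(FA) = -0.0333
c = −½·[z(H) + z(FA)] = −0.5 × (1.4051 + (-0.0333)) = -0.6859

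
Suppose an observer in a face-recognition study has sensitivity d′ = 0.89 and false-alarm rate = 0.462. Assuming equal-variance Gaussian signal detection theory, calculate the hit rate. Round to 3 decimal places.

z(false-alarm rate) = z(0.462) = -0.0954
z(H) = z(FA) + d' = -0.0954 + 0.89 = 0.7946
hit rate = Φ(0.7946) = 0.7866

hit rate = 0.787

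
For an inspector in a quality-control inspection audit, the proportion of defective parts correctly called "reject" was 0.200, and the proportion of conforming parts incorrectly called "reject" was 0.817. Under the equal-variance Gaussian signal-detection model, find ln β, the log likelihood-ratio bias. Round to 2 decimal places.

z(H) = -0.842
z(FA) = 0.904
ln β = −½·[z(H)² − z(FA)²] = −0.5 × (0.709 − 0.817) = 0.054

ln β = 0.05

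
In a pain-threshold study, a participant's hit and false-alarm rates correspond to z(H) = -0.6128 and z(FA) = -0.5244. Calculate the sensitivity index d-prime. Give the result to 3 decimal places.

d' = z(H) − z(FA) = -0.6128 − (-0.5244) = -0.0884

d-prime = -0.088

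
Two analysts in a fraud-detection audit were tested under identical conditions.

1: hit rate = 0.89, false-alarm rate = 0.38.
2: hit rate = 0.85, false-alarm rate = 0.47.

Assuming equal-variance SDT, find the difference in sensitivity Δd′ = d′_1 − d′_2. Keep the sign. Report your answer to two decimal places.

1: z(0.89) = 1.227, z(0.38) = -0.305, d' = 1.532
2: z(0.85) = 1.036, z(0.47) = -0.075, d' = 1.111
Δd' = d'_1 − d'_2 = 1.532 − 1.111 = 0.421
1 has the higher sensitivity.

Δd′ = 0.42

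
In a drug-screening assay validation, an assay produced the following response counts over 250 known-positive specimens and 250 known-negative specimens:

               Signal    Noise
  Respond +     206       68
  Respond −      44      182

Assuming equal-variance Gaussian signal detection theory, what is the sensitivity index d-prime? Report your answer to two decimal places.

H = 206/250 = 0.8240
FA = 68/250 = 0.2720
Φ⁻¹(H) = 0.931
Φ⁻¹(FA) = -0.607
d' = z(H) − z(FA) = 0.931 − (-0.607) = 1.538

d-prime = 1.54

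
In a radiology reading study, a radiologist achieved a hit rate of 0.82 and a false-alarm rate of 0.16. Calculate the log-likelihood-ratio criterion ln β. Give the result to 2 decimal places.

Φ⁻¹(0.82) = 0.915, Φ⁻¹(0.16) = -0.994
ln β = −½·[z(H)² − z(FA)²] = −0.5 × (0.837 − 0.988) = 0.0755

ln β = 0.08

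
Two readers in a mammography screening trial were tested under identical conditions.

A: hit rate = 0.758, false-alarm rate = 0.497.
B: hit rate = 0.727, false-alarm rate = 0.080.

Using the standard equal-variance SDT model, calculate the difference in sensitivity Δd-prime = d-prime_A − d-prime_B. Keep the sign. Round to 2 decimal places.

Δd-prime = -1.30

A: z(0.758) = 0.700, z(0.497) = -0.008, d' = 0.708
B: z(0.727) = 0.604, z(0.080) = -1.405, d' = 2.009
Δd' = d'_A − d'_B = 0.708 − 2.009 = -1.301
B has the higher sensitivity.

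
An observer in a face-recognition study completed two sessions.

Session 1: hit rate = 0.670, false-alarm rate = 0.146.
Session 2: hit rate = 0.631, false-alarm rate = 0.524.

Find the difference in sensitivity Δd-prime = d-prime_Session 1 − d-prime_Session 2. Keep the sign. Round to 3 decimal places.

Session 1: z(0.670) = 0.4399, z(0.146) = -1.0537, d' = 1.4936
Session 2: z(0.631) = 0.3345, z(0.524) = 0.0602, d' = 0.2743
Δd' = d'_Session 1 − d'_Session 2 = 1.4936 − 0.2743 = 1.2193
Session 1 has the higher sensitivity.

Δd-prime = 1.219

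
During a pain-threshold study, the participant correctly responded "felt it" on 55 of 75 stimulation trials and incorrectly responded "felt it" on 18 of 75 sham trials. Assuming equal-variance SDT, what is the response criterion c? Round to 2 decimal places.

c = 0.04

H = 55/75 = 0.7333
FA = 18/75 = 0.2400
z(H) = 0.623
z(FA) = -0.706
c = −½·[z(H) + z(FA)] = −0.5 × (0.623 + (-0.706)) = 0.0415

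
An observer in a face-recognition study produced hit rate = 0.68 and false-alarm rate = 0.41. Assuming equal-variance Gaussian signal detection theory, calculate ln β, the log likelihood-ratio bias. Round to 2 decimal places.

z(0.68) = 0.468, z(0.41) = -0.228
ln β = −½·[z(H)² − z(FA)²] = −0.5 × (0.219 − 0.052) = -0.0835

ln β = -0.08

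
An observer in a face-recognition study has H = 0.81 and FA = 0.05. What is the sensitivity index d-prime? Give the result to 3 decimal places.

d-prime = 2.523

z(H) = 0.8779
z(FA) = -1.6449
d' = z(H) − z(FA) = 0.8779 − (-1.6449) = 2.5228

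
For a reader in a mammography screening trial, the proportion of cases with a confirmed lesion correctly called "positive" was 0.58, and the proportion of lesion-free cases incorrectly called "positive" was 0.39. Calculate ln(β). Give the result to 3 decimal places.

z(H) = z(0.58) = 0.2019
z(FA) = z(0.39) = -0.2793
ln β = −½·[z(H)² − z(FA)²] = −0.5 × (0.0408 − 0.0780) = 0.0186

ln β = 0.019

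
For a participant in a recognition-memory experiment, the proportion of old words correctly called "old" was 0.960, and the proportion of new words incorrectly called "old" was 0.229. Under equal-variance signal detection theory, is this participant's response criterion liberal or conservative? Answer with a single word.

z(H) = 1.751, z(FA) = -0.742
c = −½·(z(H) + z(FA)) = -0.5045
c < 0 → liberal criterion (biased toward responding “yes”).

liberal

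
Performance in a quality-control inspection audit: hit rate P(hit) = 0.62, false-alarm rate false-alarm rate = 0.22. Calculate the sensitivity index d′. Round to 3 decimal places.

d′ = 1.078

z(0.62) = 0.3055, z(0.22) = -0.7722
d' = z(H) − z(FA) = 0.3055 − (-0.7722) = 1.0777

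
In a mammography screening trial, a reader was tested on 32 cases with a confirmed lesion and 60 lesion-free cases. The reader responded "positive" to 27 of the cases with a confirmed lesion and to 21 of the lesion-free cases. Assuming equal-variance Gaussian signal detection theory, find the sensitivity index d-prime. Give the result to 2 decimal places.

d-prime = 1.40

H = 27/32 = 0.8438
FA = 21/60 = 0.3500
z(0.8438) = 1.0102, z(0.3500) = -0.3853
d' = z(H) − z(FA) = 1.0102 − (-0.3853) = 1.3955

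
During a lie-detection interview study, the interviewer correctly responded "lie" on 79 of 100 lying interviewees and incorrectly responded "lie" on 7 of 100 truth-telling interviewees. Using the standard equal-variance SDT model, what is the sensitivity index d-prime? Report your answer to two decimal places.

H = 79/100 = 0.7900
FA = 7/100 = 0.0700
Φ⁻¹(H) = 0.8064
Φ⁻¹(FA) = -1.4758
d' = z(H) − z(FA) = 0.8064 − (-1.4758) = 2.2822

d-prime = 2.28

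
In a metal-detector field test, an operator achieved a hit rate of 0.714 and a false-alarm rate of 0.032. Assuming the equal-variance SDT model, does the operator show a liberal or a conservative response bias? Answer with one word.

conservative

z(H) = 0.565, z(FA) = -1.852
c = −½·(z(H) + z(FA)) = 0.6435
c > 0 → conservative criterion (biased toward responding “no”).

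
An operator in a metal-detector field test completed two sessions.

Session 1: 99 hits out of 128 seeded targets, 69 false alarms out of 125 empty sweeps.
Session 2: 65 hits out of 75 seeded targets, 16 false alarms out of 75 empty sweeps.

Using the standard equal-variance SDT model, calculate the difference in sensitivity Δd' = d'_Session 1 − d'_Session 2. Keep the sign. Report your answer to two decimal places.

Session 1: z(0.7734) = 0.750, z(0.5520) = 0.131, d' = 0.619
Session 2: z(0.8667) = 1.111, z(0.2133) = -0.795, d' = 1.906
Δd' = d'_Session 1 − d'_Session 2 = 0.619 − 1.906 = -1.287
Session 2 has the higher sensitivity.

Δd' = -1.29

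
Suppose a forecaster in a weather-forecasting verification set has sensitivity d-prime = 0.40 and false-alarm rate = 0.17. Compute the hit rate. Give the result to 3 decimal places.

z(false-alarm rate) = z(0.17) = -0.9542
z(H) = z(FA) + d' = -0.9542 + 0.40 = -0.5542
hit rate = Φ(-0.5542) = 0.2897

hit rate = 0.290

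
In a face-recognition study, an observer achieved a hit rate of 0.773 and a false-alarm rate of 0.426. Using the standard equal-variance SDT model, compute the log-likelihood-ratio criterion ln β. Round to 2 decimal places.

ln β = -0.26

z(0.773) = 0.749, z(0.426) = -0.187
ln β = −½·[z(H)² − z(FA)²] = −0.5 × (0.561 − 0.035) = -0.263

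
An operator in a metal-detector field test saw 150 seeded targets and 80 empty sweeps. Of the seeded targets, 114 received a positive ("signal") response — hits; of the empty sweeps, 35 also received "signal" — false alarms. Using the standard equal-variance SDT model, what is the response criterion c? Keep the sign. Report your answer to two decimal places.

H = 114/150 = 0.7600
FA = 35/80 = 0.4375
z(H) = 0.7063
z(FA) = -0.1573
c = −½·[z(H) + z(FA)] = −0.5 × (0.7063 + (-0.1573)) = -0.2745
c < 0: the operator has a liberal response bias.

c = -0.27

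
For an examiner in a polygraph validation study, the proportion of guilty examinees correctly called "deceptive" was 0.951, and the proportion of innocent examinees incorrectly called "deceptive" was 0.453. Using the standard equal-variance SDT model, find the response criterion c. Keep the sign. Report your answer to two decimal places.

z(H) = z(0.951) = 1.655
z(FA) = z(0.453) = -0.118
c = −½·[z(H) + z(FA)] = −0.5 × (1.655 + (-0.118)) = -0.7685
c < 0: the examiner has a liberal response bias.

c = -0.77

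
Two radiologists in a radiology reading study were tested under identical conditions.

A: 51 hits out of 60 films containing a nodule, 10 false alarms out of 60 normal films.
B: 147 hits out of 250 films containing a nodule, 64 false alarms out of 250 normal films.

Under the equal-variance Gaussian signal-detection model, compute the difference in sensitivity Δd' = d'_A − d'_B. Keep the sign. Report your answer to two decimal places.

A: z(0.8500) = 1.036, z(0.1667) = -0.967, d' = 2.003
B: z(0.5880) = 0.222, z(0.2560) = -0.656, d' = 0.878
Δd' = d'_A − d'_B = 2.003 − 0.878 = 1.125
A has the higher sensitivity.

Δd' = 1.13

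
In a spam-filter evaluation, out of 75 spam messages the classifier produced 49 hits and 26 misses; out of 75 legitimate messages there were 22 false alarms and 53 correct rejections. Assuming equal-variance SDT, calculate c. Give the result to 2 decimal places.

c = 0.07

H = 49/75 = 0.6533
FA = 22/75 = 0.2933
z(H) = 0.3942
z(FA) = -0.5438
c = −½·[z(H) + z(FA)] = −0.5 × (0.3942 + (-0.5438)) = 0.0748
c > 0: the classifier has a conservative response bias.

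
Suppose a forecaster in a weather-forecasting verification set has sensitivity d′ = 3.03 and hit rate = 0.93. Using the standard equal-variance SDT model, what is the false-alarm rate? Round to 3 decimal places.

false-alarm rate = 0.060

z(hit rate) = z(0.93) = 1.4758
z(FA) = z(H) − d' = 1.4758 − 3.03 = -1.5542
false-alarm rate = Φ(-1.5542) = 0.0601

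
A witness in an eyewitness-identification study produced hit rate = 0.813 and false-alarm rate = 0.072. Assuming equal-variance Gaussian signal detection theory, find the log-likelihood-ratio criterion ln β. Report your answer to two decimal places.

z(H) = 0.889
z(FA) = -1.461
ln β = −½·[z(H)² − z(FA)²] = −0.5 × (0.790 − 2.135) = 0.6725

ln β = 0.67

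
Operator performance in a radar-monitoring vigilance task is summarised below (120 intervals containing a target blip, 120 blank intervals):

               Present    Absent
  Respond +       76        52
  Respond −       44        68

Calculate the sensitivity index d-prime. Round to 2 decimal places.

H = 76/120 = 0.6333
FA = 52/120 = 0.4333
z(H) = z(0.6333) = 0.3406
z(FA) = z(0.4333) = -0.1680
d' = z(H) − z(FA) = 0.3406 − (-0.1680) = 0.5086

d-prime = 0.51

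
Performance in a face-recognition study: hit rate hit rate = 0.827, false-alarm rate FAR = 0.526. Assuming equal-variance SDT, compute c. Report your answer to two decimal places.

Φ⁻¹(H) = 0.942
Φ⁻¹(FA) = 0.065
c = −½·[z(H) + z(FA)] = −0.5 × (0.942 + 0.065) = -0.5035
c < 0: the observer has a liberal response bias.

c = -0.50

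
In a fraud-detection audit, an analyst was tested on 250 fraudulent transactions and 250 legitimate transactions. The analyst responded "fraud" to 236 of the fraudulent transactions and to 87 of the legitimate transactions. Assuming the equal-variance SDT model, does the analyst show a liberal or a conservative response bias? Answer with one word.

z(H) = 1.589, z(FA) = -0.391
c = −½·(z(H) + z(FA)) = -0.599
c < 0 → liberal criterion (biased toward responding “yes”).

liberal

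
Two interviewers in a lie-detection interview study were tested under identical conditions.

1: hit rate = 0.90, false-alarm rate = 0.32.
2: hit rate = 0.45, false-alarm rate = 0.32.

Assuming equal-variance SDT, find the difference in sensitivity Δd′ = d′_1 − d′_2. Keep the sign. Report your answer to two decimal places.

Δd′ = 1.41

1: z(0.90) = 1.282, z(0.32) = -0.468, d' = 1.750
2: z(0.45) = -0.126, z(0.32) = -0.468, d' = 0.342
Δd' = d'_1 − d'_2 = 1.750 − 0.342 = 1.408
1 has the higher sensitivity.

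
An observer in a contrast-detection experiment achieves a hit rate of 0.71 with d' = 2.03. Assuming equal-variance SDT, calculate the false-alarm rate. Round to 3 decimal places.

false-alarm rate = 0.070

z(hit rate) = z(0.71) = 0.5534
z(FA) = z(H) − d' = 0.5534 − 2.03 = -1.4766
false-alarm rate = Φ(-1.4766) = 0.0699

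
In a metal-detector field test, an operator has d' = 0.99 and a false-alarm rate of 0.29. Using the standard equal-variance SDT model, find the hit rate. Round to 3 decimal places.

hit rate = 0.669

z(false-alarm rate) = z(0.29) = -0.5534
z(H) = z(FA) + d' = -0.5534 + 0.99 = 0.4366
hit rate = Φ(0.4366) = 0.6688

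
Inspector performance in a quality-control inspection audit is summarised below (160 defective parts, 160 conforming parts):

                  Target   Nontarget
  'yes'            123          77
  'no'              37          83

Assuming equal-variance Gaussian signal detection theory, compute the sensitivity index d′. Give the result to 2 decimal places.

d′ = 0.78

H = 123/160 = 0.7688
FA = 77/160 = 0.4813
Φ⁻¹(0.7688) = 0.735, Φ⁻¹(0.4813) = -0.047
d' = z(H) − z(FA) = 0.735 − (-0.047) = 0.782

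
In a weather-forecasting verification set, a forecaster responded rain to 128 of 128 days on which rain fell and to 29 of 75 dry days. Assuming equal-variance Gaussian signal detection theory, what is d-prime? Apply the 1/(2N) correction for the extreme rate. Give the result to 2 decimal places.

d-prime = 2.95

The hit rate is 128/128 = 1, so apply the 1/(2N) correction: H → 1 − 1/(2·128) = 0.99609.
z(H) = z(0.99609) = 2.660
z(FA) = z(0.38667) = -0.288
d' = 2.660 − (-0.288) = 2.948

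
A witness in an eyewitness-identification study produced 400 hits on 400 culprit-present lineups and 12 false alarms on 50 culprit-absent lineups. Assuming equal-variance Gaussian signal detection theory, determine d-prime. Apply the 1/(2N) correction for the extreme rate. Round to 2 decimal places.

d-prime = 3.73

The hit rate is 400/400 = 1, so apply the 1/(2N) correction: H → 1 − 1/(2·400) = 0.99875.
z(H) = z(0.99875) = 3.023
z(FA) = z(0.24000) = -0.706
d' = 3.023 − (-0.706) = 3.729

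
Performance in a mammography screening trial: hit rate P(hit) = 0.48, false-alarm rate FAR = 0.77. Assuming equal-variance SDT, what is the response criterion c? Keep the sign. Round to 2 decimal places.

Φ⁻¹(0.48) = -0.050, Φ⁻¹(0.77) = 0.739
c = −½·[z(H) + z(FA)] = −0.5 × (-0.050 + 0.739) = -0.3445
c < 0: the reader has a liberal response bias.

c = -0.34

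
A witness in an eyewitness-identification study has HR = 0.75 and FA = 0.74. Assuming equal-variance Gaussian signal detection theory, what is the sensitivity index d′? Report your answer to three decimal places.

z(H) = 0.6745
z(FA) = 0.6433
d' = z(H) − z(FA) = 0.6745 − 0.6433 = 0.0312

d′ = 0.031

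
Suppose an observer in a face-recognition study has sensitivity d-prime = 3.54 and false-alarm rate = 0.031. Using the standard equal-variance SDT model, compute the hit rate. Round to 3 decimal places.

hit rate = 0.953

z(false-alarm rate) = z(0.031) = -1.8663
z(H) = z(FA) + d' = -1.8663 + 3.54 = 1.6737
hit rate = Φ(1.6737) = 0.9529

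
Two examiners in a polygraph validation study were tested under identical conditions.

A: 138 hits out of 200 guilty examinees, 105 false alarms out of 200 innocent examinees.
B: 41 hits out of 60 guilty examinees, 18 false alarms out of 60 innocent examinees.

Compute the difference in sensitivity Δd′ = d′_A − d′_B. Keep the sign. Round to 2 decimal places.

A: z(0.6900) = 0.496, z(0.5250) = 0.063, d' = 0.433
B: z(0.6833) = 0.477, z(0.3000) = -0.524, d' = 1.001
Δd' = d'_A − d'_B = 0.433 − 1.001 = -0.568
B has the higher sensitivity.

Δd′ = -0.57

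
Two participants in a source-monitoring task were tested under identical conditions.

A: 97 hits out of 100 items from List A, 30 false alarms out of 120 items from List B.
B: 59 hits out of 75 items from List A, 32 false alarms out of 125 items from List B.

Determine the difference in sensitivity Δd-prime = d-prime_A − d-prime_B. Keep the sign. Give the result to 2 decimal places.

A: z(0.9700) = 1.881, z(0.2500) = -0.674, d' = 2.555
B: z(0.7867) = 0.795, z(0.2560) = -0.656, d' = 1.451
Δd' = d'_A − d'_B = 2.555 − 1.451 = 1.104
A has the higher sensitivity.

Δd-prime = 1.10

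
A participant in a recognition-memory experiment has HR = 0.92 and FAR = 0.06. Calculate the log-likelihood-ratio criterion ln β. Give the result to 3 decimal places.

ln β = 0.222

z(0.92) = 1.4051, z(0.06) = -1.5548
ln β = −½·[z(H)² − z(FA)²] = −0.5 × (1.9743 − 2.4174) = 0.22155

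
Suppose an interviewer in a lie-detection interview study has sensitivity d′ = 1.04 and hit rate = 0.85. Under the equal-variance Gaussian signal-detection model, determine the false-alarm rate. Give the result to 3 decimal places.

false-alarm rate = 0.499

z(hit rate) = z(0.85) = 1.0364
z(FA) = z(H) − d' = 1.0364 − 1.04 = -0.0036
false-alarm rate = Φ(-0.0036) = 0.4986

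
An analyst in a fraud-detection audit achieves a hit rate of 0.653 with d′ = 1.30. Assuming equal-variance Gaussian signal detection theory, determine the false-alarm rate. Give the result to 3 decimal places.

false-alarm rate = 0.182

z(hit rate) = z(0.653) = 0.3934
z(FA) = z(H) − d' = 0.3934 − 1.30 = -0.9066
false-alarm rate = Φ(-0.9066) = 0.1823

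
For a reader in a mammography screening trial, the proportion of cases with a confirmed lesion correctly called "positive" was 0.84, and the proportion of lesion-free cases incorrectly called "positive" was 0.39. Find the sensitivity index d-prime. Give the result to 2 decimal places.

d-prime = 1.27

z(H) = z(0.84) = 0.994
z(FA) = z(0.39) = -0.279
d' = z(H) − z(FA) = 0.994 − (-0.279) = 1.273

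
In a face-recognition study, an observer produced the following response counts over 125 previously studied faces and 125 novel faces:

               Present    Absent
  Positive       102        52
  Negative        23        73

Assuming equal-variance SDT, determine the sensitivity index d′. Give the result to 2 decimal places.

H = 102/125 = 0.8160
FA = 52/125 = 0.4160
Φ⁻¹(H) = 0.900
Φ⁻¹(FA) = -0.212
d' = z(H) − z(FA) = 0.900 − (-0.212) = 1.112

d′ = 1.11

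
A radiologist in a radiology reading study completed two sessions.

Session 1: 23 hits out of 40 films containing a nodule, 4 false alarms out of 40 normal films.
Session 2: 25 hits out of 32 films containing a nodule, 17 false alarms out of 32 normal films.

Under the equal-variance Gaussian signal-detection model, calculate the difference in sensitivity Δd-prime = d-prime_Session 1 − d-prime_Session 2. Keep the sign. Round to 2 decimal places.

Δd-prime = 0.77

Session 1: z(0.5750) = 0.189, z(0.1000) = -1.282, d' = 1.471
Session 2: z(0.7812) = 0.776, z(0.5312) = 0.078, d' = 0.698
Δd' = d'_Session 1 − d'_Session 2 = 1.471 − 0.698 = 0.773
Session 1 has the higher sensitivity.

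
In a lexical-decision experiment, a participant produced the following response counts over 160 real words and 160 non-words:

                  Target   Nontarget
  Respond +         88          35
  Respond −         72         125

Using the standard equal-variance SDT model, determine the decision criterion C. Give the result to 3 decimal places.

H = 88/160 = 0.5500
FA = 35/160 = 0.2188
z(0.5500) = 0.1257, z(0.2188) = -0.7763
c = −½·[z(H) + z(FA)] = −0.5 × (0.1257 + (-0.7763)) = 0.3253
c > 0: the participant has a conservative response bias.

C = 0.325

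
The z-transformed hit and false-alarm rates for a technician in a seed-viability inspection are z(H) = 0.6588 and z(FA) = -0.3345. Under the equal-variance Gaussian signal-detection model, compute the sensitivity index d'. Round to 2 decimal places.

d' = z(H) − z(FA) = 0.6588 − (-0.3345) = 0.9933

d' = 0.99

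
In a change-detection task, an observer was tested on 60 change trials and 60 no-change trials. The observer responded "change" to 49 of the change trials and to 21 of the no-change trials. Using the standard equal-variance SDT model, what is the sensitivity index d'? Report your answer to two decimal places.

H = 49/60 = 0.8167
FA = 21/60 = 0.3500
Φ⁻¹(0.8167) = 0.903, Φ⁻¹(0.3500) = -0.385
d' = z(H) − z(FA) = 0.903 − (-0.385) = 1.288

d' = 1.29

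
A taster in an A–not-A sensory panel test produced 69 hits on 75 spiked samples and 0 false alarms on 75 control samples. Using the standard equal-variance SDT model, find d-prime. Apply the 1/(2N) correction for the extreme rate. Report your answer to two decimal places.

The false-alarm rate is 0/75 = 0, so apply the 1/(2N) correction: FA → 1/(2·75) = 0.00667.
z(H) = z(0.92000) = 1.405
z(FA) = z(0.00667) = -2.475
d' = 1.405 − (-2.475) = 3.880

d-prime = 3.88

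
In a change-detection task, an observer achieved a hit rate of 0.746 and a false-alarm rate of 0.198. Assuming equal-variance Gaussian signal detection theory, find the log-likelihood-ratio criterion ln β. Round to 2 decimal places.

z(0.746) = 0.662, z(0.198) = -0.849
ln β = −½·[z(H)² − z(FA)²] = −0.5 × (0.438 − 0.721) = 0.1415

ln β = 0.14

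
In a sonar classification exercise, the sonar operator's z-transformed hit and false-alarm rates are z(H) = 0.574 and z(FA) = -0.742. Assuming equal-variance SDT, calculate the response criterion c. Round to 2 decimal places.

c = 0.08

c = −½·[z(H) + z(FA)] = −½·(0.574 + (-0.742)) = 0.084
c > 0: the sonar operator has a conservative response bias.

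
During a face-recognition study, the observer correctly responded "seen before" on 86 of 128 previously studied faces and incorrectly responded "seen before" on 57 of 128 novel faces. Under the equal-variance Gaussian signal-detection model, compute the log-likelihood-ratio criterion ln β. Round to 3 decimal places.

H = 86/128 = 0.6719
FA = 57/128 = 0.4453
Φ⁻¹(H) = 0.4452
Φ⁻¹(FA) = -0.1375
ln β = −½·[z(H)² − z(FA)²] = −0.5 × (0.1982 − 0.0189) = -0.08965

ln β = -0.090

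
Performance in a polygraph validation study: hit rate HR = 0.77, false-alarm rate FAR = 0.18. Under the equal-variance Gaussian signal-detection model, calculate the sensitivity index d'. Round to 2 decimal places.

d' = 1.65

Φ⁻¹(0.77) = 0.739, Φ⁻¹(0.18) = -0.915
d' = z(H) − z(FA) = 0.739 − (-0.915) = 1.654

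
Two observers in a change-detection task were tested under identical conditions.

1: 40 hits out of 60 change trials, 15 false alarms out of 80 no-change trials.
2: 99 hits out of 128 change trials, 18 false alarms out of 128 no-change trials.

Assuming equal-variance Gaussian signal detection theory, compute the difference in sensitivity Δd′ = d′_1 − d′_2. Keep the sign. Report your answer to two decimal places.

1: z(0.6667) = 0.431, z(0.1875) = -0.887, d' = 1.318
2: z(0.7734) = 0.750, z(0.1406) = -1.078, d' = 1.828
Δd' = d'_1 − d'_2 = 1.318 − 1.828 = -0.510
2 has the higher sensitivity.

Δd′ = -0.51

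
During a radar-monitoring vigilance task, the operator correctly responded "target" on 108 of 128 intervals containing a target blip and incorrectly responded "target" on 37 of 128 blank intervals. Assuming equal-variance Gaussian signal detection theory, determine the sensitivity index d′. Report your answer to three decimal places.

H = 108/128 = 0.8438
FA = 37/128 = 0.2891
z(H) = z(0.8438) = 1.0102
z(FA) = z(0.2891) = -0.5560
d' = z(H) − z(FA) = 1.0102 − (-0.5560) = 1.5662

d′ = 1.566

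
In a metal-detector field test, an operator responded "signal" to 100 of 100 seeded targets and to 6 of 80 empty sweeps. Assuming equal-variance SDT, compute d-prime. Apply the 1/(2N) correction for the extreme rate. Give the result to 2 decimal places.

d-prime = 4.02

The hit rate is 100/100 = 1, so apply the 1/(2N) correction: H → 1 − 1/(2·100) = 0.99500.
z(H) = z(0.99500) = 2.576
z(FA) = z(0.07500) = -1.440
d' = 2.576 − (-1.440) = 4.016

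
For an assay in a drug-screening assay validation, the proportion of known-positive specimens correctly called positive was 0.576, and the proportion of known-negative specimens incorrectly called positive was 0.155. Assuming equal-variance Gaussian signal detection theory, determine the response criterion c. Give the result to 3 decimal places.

z(H) = 0.1917
z(FA) = -1.0152
c = −½·[z(H) + z(FA)] = −0.5 × (0.1917 + (-1.0152)) = 0.41175
c > 0: the assay has a conservative response bias.

c = 0.412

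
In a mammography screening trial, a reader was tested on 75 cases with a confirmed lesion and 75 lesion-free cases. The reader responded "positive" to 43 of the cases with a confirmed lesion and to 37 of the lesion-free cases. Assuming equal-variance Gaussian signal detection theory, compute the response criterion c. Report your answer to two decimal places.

H = 43/75 = 0.5733
FA = 37/75 = 0.4933
Φ⁻¹(H) = 0.1848
Φ⁻¹(FA) = -0.0168
c = −½·[z(H) + z(FA)] = −0.5 × (0.1848 + (-0.0168)) = -0.0840

c = -0.08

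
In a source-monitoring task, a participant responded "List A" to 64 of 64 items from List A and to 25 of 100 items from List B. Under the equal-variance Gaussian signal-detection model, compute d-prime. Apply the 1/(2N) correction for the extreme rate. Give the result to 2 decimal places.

d-prime = 3.09

The hit rate is 64/64 = 1, so apply the 1/(2N) correction: H → 1 − 1/(2·64) = 0.99219.
z(H) = z(0.99219) = 2.418
z(FA) = z(0.25000) = -0.674
d' = 2.418 − (-0.674) = 3.092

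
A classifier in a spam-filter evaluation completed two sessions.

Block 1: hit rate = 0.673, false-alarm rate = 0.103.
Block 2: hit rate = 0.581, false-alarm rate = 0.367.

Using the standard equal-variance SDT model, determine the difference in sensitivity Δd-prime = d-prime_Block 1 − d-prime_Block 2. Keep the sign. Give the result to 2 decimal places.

Δd-prime = 1.17

Block 1: z(0.673) = 0.448, z(0.103) = -1.265, d' = 1.713
Block 2: z(0.581) = 0.204, z(0.367) = -0.340, d' = 0.544
Δd' = d'_Block 1 − d'_Block 2 = 1.713 − 0.544 = 1.169
Block 1 has the higher sensitivity.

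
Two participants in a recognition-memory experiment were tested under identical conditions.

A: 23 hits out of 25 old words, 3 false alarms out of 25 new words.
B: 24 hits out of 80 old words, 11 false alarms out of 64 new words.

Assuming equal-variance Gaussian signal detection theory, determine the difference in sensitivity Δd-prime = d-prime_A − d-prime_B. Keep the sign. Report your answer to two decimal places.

Δd-prime = 2.16

A: z(0.9200) = 1.405, z(0.1200) = -1.175, d' = 2.580
B: z(0.3000) = -0.524, z(0.1719) = -0.947, d' = 0.423
Δd' = d'_A − d'_B = 2.580 − 0.423 = 2.157
A has the higher sensitivity.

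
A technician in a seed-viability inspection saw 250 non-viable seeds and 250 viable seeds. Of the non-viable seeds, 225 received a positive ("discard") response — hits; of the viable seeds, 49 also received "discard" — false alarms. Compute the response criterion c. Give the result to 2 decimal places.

H = 225/250 = 0.9000
FA = 49/250 = 0.1960
z(0.9000) = 1.2816, z(0.1960) = -0.8560
c = −½·[z(H) + z(FA)] = −0.5 × (1.2816 + (-0.8560)) = -0.2128
c < 0: the technician has a liberal response bias.

c = -0.21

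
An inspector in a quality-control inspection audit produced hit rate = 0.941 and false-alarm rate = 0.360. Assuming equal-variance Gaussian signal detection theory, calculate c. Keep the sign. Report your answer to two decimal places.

c = -0.60

Φ⁻¹(H) = 1.5632
Φ⁻¹(FA) = -0.3585
c = −½·[z(H) + z(FA)] = −0.5 × (1.5632 + (-0.3585)) = -0.60235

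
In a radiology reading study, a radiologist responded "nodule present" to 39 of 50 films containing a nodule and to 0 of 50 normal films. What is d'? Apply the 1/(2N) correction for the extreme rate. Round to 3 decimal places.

The false-alarm rate is 0/50 = 0, so apply the 1/(2N) correction: FA → 1/(2·50) = 0.01000.
z(H) = z(0.78000) = 0.7722
z(FA) = z(0.01000) = -2.3263
d' = 0.7722 − (-2.3263) = 3.0985

d' = 3.099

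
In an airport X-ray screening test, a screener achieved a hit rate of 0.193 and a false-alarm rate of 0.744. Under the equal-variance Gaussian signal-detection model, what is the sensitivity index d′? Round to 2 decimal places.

d′ = -1.52

z(0.193) = -0.867, z(0.744) = 0.656
d' = z(H) − z(FA) = -0.867 − 0.656 = -1.523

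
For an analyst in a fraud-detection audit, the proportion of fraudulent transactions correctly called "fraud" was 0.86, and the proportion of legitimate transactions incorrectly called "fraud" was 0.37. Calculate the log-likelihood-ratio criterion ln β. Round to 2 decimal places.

ln β = -0.53

z(H) = z(0.86) = 1.080
z(FA) = z(0.37) = -0.332
ln β = −½·[z(H)² − z(FA)²] = −0.5 × (1.166 − 0.110) = -0.528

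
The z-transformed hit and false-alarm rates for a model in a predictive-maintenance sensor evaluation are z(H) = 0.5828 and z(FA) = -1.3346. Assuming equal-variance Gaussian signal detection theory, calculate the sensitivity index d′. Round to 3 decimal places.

d′ = 1.917

d' = z(H) − z(FA) = 0.5828 − (-1.3346) = 1.9174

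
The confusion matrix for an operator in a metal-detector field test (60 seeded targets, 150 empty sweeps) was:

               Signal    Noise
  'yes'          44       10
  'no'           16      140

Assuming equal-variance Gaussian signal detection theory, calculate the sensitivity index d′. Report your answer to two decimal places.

H = 44/60 = 0.7333
FA = 10/150 = 0.0667
z(0.7333) = 0.623, z(0.0667) = -1.501
d' = z(H) − z(FA) = 0.623 − (-1.501) = 2.124

d′ = 2.12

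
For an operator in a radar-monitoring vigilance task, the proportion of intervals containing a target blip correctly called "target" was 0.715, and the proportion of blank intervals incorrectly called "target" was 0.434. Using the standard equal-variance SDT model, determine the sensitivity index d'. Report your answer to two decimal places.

d' = 0.73

z(H) = 0.568
z(FA) = -0.166
d' = z(H) − z(FA) = 0.568 − (-0.166) = 0.734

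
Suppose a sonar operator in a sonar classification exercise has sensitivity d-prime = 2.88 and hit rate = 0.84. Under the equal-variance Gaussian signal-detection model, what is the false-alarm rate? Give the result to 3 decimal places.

false-alarm rate = 0.030

z(hit rate) = z(0.84) = 0.9945
z(FA) = z(H) − d' = 0.9945 − 2.88 = -1.8855
false-alarm rate = Φ(-1.8855) = 0.0297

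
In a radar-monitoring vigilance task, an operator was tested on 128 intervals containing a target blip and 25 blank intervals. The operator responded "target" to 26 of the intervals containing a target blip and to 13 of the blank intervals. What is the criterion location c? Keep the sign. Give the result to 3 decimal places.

H = 26/128 = 0.2031
FA = 13/25 = 0.5200
z(0.2031) = -0.8306, z(0.5200) = 0.0502
c = −½·[z(H) + z(FA)] = −0.5 × (-0.8306 + 0.0502) = 0.3902

c = 0.390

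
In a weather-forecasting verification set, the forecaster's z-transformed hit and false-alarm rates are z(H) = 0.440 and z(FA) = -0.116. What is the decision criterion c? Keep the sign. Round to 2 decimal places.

c = -0.16

c = −½·[z(H) + z(FA)] = −½·(0.440 + (-0.116)) = -0.162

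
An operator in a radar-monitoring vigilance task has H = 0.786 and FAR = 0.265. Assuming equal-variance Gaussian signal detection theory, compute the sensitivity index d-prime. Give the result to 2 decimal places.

z(H) = z(0.786) = 0.793
z(FA) = z(0.265) = -0.628
d' = z(H) − z(FA) = 0.793 − (-0.628) = 1.421

d-prime = 1.42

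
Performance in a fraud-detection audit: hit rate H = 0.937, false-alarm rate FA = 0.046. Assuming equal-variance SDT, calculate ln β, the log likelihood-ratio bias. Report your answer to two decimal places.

ln β = 0.25

Φ⁻¹(H) = 1.530
Φ⁻¹(FA) = -1.685
ln β = −½·[z(H)² − z(FA)²] = −0.5 × (2.341 − 2.839) = 0.249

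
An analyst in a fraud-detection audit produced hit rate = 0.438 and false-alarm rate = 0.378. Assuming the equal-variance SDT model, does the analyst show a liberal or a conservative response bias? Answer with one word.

z(H) = -0.156, z(FA) = -0.311
c = −½·(z(H) + z(FA)) = 0.2335
c > 0 → conservative criterion (biased toward responding “no”).

conservative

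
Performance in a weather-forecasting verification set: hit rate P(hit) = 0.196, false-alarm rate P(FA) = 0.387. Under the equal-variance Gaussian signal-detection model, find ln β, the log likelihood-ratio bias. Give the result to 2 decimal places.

ln β = -0.33

Φ⁻¹(H) = -0.856
Φ⁻¹(FA) = -0.287
ln β = −½·[z(H)² − z(FA)²] = −0.5 × (0.733 − 0.082) = -0.3255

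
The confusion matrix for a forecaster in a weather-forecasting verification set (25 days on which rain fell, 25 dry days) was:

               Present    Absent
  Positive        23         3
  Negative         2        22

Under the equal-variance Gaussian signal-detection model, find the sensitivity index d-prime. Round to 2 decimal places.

d-prime = 2.58

H = 23/25 = 0.9200
FA = 3/25 = 0.1200
z(H) = 1.405
z(FA) = -1.175
d' = z(H) − z(FA) = 1.405 − (-1.175) = 2.580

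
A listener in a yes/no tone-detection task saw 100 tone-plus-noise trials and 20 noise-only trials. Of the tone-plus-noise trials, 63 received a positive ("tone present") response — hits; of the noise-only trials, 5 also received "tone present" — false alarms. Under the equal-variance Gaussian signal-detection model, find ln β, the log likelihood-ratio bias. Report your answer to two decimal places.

H = 63/100 = 0.6300
FA = 5/20 = 0.2500
z(H) = z(0.6300) = 0.332
z(FA) = z(0.2500) = -0.674
ln β = −½·[z(H)² − z(FA)²] = −0.5 × (0.110 − 0.454) = 0.172

ln β = 0.17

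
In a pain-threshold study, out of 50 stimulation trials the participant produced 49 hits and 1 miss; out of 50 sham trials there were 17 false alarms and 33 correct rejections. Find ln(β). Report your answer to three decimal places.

H = 49/50 = 0.9800
FA = 17/50 = 0.3400
z(H) = z(0.9800) = 2.0537
z(FA) = z(0.3400) = -0.4125
ln β = −½·[z(H)² − z(FA)²] = −0.5 × (4.2177 − 0.1702) = -2.02375

ln β = -2.024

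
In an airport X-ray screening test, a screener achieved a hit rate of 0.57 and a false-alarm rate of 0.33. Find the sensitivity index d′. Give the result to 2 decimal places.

d′ = 0.62

z(H) = 0.1764
z(FA) = -0.4399
d' = z(H) − z(FA) = 0.1764 − (-0.4399) = 0.6163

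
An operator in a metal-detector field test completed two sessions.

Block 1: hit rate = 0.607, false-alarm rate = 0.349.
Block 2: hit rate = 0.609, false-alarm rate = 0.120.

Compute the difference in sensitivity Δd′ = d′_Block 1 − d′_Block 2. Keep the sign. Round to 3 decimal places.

Block 1: z(0.607) = 0.2715, z(0.349) = -0.3880, d' = 0.6595
Block 2: z(0.609) = 0.2767, z(0.120) = -1.1750, d' = 1.4517
Δd' = d'_Block 1 − d'_Block 2 = 0.6595 − 1.4517 = -0.7922
Block 2 has the higher sensitivity.

Δd′ = -0.792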